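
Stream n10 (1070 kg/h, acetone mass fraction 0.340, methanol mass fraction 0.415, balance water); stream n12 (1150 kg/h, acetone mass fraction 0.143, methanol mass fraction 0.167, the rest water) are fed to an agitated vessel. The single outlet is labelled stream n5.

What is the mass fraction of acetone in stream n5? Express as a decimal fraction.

Total flow out = 1070 + 1150 = 2220 kg/h.
acetone in = 1070×0.340 + 1150×0.143 = 528.25 kg/h.
acetone mass fraction in n5 = 528.25/2220 = 0.238.

0.238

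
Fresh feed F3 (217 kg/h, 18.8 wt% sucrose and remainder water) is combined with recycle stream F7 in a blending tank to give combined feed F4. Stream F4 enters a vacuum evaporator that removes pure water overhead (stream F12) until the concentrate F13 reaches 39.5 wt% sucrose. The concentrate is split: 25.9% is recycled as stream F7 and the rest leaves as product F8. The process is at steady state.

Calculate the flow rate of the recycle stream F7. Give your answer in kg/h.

Overall sucrose balance (none leaves overhead): sucrose in fresh feed = sucrose in product, i.e. 217×0.188 = (1−0.259)·F13·0.395.
F13 = 40.796/(0.395×0.741) = 139.38 kg/h.
Recycle F7 = 0.259×139.38 = 36.1 kg/h.

36.1 kg/h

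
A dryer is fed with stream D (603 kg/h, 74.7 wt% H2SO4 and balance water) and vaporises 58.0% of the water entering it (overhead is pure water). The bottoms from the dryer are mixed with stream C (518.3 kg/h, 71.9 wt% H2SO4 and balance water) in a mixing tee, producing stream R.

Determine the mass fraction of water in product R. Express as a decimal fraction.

0.203

Vapour removed = 0.580×0.253×603 = 88.484 kg/h; concentrate = 514.52 kg/h.
water reaching the mixer = 64.075 (from concentrate) + 518.3×0.281 = 209.72 kg/h.
Product flow = 514.52 + 518.3 = 1032.8 kg/h; water fraction = 0.203.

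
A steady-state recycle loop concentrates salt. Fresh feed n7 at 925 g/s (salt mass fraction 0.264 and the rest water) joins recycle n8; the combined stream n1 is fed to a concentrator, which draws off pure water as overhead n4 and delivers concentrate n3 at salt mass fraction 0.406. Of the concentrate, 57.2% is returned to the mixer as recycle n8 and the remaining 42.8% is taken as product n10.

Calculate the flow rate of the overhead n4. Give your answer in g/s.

323.5 g/s

Overall salt balance (none leaves overhead): salt in fresh feed = salt in product, i.e. 925×0.264 = (1−0.572)·n3·0.406.
n3 = 244.2/(0.406×0.428) = 1405.3 g/s.
Recycle n8 = 0.572×1405.3 = 803.84 g/s.
Combined feed n1 = 925 + 803.84 = 1728.8 g/s.
Overhead n4 = n1 − n3 = 1728.8 − 1405.3 = 323.52 g/s.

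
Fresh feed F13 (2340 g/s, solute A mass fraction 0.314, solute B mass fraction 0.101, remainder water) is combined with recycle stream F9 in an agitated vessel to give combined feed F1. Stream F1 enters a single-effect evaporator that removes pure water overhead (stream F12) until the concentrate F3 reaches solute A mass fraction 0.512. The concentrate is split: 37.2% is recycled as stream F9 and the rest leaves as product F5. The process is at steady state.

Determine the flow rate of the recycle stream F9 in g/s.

Overall solute A balance (none leaves overhead): solute A in fresh feed = solute A in product, i.e. 2340×0.314 = (1−0.372)·F3·0.512.
F3 = 734.76/(0.512×0.628) = 2285.2 g/s.
Recycle F9 = 0.372×2285.2 = 850.08 g/s.

850.1 g/s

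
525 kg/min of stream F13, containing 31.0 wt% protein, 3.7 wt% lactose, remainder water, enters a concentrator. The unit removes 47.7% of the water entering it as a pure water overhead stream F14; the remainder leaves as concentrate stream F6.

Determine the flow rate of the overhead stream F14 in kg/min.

163.5 kg/min

water entering = 525×0.653 = 342.82 kg/min; overhead removed = 0.477×342.82 = 163.53 kg/min.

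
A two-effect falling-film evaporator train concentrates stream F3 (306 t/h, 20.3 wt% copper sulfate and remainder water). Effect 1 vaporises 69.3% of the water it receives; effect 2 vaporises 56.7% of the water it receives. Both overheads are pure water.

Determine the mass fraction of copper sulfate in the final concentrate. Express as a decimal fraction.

water in feed = 306×0.797 = 243.88 t/h.
After stage 1: water left = (1−0.693)×243.88 = 74.872; stream total = 136.99 t/h.
After stage 2: water left = (1−0.567)×74.872 = 32.419; final concentrate = 94.537 t/h.
copper sulfate fraction = 62.118/94.537 = 0.657.

0.657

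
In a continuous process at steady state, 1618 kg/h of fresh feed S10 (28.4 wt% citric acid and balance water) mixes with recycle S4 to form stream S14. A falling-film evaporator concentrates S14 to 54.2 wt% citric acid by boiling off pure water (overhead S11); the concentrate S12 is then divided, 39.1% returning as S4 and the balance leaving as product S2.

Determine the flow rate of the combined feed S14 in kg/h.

Overall citric acid balance (none leaves overhead): citric acid in fresh feed = citric acid in product, i.e. 1618×0.284 = (1−0.391)·S12·0.542.
S12 = 459.51/(0.542×0.609) = 1392.1 kg/h.
Recycle S4 = 0.391×1392.1 = 544.32 kg/h.
Combined feed S14 = 1618 + 544.32 = 2162.3 kg/h.

2162 kg/h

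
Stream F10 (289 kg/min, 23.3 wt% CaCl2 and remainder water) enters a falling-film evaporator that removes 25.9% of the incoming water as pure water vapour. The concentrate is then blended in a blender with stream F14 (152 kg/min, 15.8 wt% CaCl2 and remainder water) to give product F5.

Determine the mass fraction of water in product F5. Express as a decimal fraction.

Vapour removed = 0.259×0.767×289 = 57.411 kg/min; concentrate = 231.59 kg/min.
water reaching the mixer = 164.25 (from concentrate) + 152×0.842 = 292.24 kg/min.
Product flow = 231.59 + 152 = 383.59 kg/min; water fraction = 0.762.

0.762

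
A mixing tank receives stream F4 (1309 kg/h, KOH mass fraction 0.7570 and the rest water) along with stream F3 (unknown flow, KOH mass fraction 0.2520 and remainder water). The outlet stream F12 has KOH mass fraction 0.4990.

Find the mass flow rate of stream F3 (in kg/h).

Let F3 be the unknown flow. Total out = 1309 + F3.
KOH balance: 990.91 + 0.252·F3 = 0.499·(1309 + F3)
(0.252 − 0.499)·F3 = 0.499×1309 − 990.91 = -337.72
F3 = -337.72 / -0.247 = 1367.3 kg/h

1367 kg/h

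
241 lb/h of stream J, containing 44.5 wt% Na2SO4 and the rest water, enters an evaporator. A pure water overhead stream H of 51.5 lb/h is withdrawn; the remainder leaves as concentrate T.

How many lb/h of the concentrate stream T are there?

189.5 lb/h

Concentrate = 241 − 51.5 = 189.5 lb/h.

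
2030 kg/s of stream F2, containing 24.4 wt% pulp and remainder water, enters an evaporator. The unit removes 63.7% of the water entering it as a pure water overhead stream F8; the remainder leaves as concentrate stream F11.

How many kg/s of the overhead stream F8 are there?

977.6 kg/s

water entering = 2030×0.756 = 1534.7 kg/s; overhead removed = 0.637×1534.7 = 977.59 kg/s.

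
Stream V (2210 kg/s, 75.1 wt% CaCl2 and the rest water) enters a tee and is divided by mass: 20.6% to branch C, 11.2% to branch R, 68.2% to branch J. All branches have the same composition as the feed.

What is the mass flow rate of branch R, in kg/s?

Branch R flow = 0.112×2210 = 247.52 kg/s.

247.5 kg/s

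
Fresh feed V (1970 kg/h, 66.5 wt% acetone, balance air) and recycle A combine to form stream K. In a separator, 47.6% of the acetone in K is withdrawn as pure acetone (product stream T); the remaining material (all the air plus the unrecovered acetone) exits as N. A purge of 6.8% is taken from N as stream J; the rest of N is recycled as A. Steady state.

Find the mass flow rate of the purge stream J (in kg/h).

air enters only via V and leaves only via the purge: 1970×0.335 = 0.068×(air in N), and the separator passes all air, so air in K = air in N = 9705.1 kg/h.
acetone in K: m_A = 1970×0.665 + (1−0.068)·(1−0.476)·m_A, so m_A = 1310.1/0.5116 = 2560.5 kg/h.
N = (1−0.476)×2560.5 + 9705.1 = 11047 kg/h.
Purge J = 0.068×11047 = 751.19 kg/h.

751.2 kg/h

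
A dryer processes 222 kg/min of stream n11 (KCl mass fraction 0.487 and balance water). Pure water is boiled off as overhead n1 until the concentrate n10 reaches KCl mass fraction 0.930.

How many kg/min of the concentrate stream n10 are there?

KCl is conserved: 222×0.487 = 108.11 kg/min all reports to the concentrate.
Concentrate = 108.11/(target fraction) = 116.25 kg/min.

116.3 kg/min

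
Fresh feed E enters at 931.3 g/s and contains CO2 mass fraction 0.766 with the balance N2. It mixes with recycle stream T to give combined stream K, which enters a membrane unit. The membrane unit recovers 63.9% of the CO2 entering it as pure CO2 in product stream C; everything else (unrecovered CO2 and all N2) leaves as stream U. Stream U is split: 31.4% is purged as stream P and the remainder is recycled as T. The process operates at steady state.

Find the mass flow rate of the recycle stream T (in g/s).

710.9 g/s

N2 enters only via E and leaves only via the purge: 931.3×0.234 = 0.314×(N2 in U), and the membrane unit passes all N2, so N2 in K = N2 in U = 694.03 g/s.
CO2 in K: m_A = 931.3×0.766 + (1−0.314)·(1−0.639)·m_A, so m_A = 713.38/0.7524 = 948.19 g/s.
U = (1−0.639)×948.19 + 694.03 = 1036.3 g/s.
Recycle T = (1−0.314)×1036.3 = 710.92 g/s.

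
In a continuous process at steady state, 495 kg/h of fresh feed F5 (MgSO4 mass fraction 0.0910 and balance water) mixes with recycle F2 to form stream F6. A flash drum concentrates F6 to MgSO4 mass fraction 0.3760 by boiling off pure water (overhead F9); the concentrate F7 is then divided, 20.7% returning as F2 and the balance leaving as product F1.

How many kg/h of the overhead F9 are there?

375.2 kg/h

Overall MgSO4 balance (none leaves overhead): MgSO4 in fresh feed = MgSO4 in product, i.e. 495×0.091 = (1−0.207)·F7·0.376.
F7 = 45.045/(0.376×0.793) = 151.07 kg/h.
Recycle F2 = 0.207×151.07 = 31.272 kg/h.
Combined feed F6 = 495 + 31.272 = 526.27 kg/h.
Overhead F9 = F6 − F7 = 526.27 − 151.07 = 375.2 kg/h.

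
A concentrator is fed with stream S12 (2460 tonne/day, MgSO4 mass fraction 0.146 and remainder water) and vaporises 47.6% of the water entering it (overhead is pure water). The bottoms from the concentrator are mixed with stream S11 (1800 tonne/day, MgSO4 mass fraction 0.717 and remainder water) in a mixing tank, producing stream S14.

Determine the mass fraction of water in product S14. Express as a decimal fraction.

Vapour removed = 0.476×0.854×2460 = 1000 tonne/day; concentrate = 1460 tonne/day.
water reaching the mixer = 1100.8 (from concentrate) + 1800×0.283 = 1610.2 tonne/day.
Product flow = 1460 + 1800 = 3260 tonne/day; water fraction = 0.494.

0.494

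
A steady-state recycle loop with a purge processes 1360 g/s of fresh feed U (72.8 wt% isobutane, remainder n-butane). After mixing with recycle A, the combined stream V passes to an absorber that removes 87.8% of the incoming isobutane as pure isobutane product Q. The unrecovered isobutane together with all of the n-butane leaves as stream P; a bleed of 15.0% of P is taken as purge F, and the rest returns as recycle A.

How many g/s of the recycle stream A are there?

n-butane enters only via U and leaves only via the purge: 1360×0.272 = 0.150×(n-butane in P), and the absorber passes all n-butane, so n-butane in V = n-butane in P = 2466.1 g/s.
isobutane in V: m_A = 1360×0.728 + (1−0.150)·(1−0.878)·m_A, so m_A = 990.08/0.8963 = 1104.6 g/s.
P = (1−0.878)×1104.6 + 2466.1 = 2600.9 g/s.
Recycle A = (1−0.150)×2600.9 = 2210.8 g/s.

2211 g/s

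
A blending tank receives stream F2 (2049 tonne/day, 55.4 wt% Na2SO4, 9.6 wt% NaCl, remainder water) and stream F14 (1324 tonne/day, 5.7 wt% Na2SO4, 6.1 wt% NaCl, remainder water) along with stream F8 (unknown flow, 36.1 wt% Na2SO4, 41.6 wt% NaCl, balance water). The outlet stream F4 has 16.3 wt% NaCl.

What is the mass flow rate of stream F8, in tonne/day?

1076 tonne/day

Let F8 be the unknown flow. Total out = 3373 + F8.
NaCl balance: 277.47 + 0.416·F8 = 0.163·(3373 + F8)
(0.416 − 0.163)·F8 = 0.163×3373 − 277.47 = 272.33
F8 = 272.33 / 0.253 = 1076.4 tonne/day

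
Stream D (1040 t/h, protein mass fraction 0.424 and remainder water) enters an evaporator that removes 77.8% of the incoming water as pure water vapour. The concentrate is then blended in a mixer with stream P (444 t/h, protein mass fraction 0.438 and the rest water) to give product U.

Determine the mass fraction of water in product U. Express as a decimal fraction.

Vapour removed = 0.778×0.576×1040 = 466.05 t/h; concentrate = 573.95 t/h.
water reaching the mixer = 132.99 (from concentrate) + 444×0.562 = 382.51 t/h.
Product flow = 573.95 + 444 = 1017.9 t/h; water fraction = 0.376.

0.376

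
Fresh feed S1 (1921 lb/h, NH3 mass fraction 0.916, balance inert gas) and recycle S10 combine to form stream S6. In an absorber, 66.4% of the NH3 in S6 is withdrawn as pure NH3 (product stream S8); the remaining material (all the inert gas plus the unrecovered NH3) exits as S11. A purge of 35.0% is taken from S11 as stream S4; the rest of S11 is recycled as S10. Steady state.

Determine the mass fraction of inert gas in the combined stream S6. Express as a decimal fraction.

inert gas enters only via S1 and leaves only via the purge: 1921×0.084 = 0.350×(inert gas in S11), and the absorber passes all inert gas, so inert gas in S6 = inert gas in S11 = 461.04 lb/h.
NH3 in S6: m_A = 1921×0.916 + (1−0.350)·(1−0.664)·m_A, so m_A = 1759.6/0.7816 = 2251.3 lb/h.
S6 = 2251.3 + 461.04 = 2712.4 lb/h.
inert gas fraction in S6 = 461.04/2712.4 = 0.170.

0.170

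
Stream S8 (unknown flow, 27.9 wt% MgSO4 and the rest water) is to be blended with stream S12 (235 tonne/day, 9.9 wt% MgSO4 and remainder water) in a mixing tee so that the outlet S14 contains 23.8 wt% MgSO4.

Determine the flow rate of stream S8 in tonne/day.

Let S8 be the unknown flow. Total out = 235 + S8.
MgSO4 balance: 23.265 + 0.279·S8 = 0.238·(235 + S8)
(0.279 − 0.238)·S8 = 0.238×235 − 23.265 = 32.665
S8 = 32.665 / 0.041 = 796.71 tonne/day

796.7 tonne/day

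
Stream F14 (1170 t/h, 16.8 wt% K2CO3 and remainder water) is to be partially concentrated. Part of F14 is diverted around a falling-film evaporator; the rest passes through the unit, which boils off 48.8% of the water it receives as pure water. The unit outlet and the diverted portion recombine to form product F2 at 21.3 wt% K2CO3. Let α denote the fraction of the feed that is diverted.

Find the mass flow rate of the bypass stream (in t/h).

561.2 t/h

All 1170×0.168 = 196.56 t/h of K2CO3 reaches F2, so F2 = 196.56/0.213 = 922.82 t/h and vapour = 247.18 t/h.
The evaporator receives (1−α)·1170 of feed at 0.832 water and removes 0.488 of that water:
0.488×0.832×(1−α)×1170 = 247.18
(1−α) = 247.18/475.04 = 0.5203;  α = 0.4797.
Bypass flow = 0.4797×1170 = 561.2 t/h.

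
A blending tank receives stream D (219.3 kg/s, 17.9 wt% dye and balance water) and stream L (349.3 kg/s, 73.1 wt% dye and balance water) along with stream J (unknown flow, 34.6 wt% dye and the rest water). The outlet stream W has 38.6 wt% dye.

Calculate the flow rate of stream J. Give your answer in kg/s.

1878 kg/s

Let J be the unknown flow. Total out = 568.6 + J.
dye balance: 294.59 + 0.346·J = 0.386·(568.6 + J)
(0.346 − 0.386)·J = 0.386×568.6 − 294.59 = -75.113
J = -75.113 / -0.040 = 1877.8 kg/s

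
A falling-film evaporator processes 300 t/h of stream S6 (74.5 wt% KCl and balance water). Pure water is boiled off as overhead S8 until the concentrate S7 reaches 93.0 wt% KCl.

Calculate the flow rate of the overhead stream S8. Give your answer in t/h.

59.68 t/h

KCl is conserved: 300×0.745 = 223.5 t/h all reports to the concentrate.
Concentrate = 223.5/(target fraction) = 240.32 t/h.
Overhead = 300 − 240.32 = 59.677 t/h.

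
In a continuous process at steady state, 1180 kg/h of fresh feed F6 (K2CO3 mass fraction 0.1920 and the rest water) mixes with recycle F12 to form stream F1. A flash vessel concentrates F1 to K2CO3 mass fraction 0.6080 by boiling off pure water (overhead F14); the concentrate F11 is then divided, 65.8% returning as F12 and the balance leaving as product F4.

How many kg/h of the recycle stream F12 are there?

Overall K2CO3 balance (none leaves overhead): K2CO3 in fresh feed = K2CO3 in product, i.e. 1180×0.192 = (1−0.658)·F11·0.608.
F11 = 226.56/(0.608×0.342) = 1089.6 kg/h.
Recycle F12 = 0.658×1089.6 = 716.93 kg/h.

716.9 kg/h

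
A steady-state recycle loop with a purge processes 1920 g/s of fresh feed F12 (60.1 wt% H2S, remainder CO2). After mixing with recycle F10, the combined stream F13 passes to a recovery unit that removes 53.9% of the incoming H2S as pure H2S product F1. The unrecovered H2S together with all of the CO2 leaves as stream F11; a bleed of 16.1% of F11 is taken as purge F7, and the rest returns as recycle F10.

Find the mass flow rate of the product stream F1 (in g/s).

H2S in F13: m_A = 1920×0.601 + (1−0.161)·(1−0.539)·m_A, so m_A = 1153.9/0.6132 = 1881.7 g/s.
Product F1 = 0.539×1881.7 = 1014.3 g/s.

1014 g/s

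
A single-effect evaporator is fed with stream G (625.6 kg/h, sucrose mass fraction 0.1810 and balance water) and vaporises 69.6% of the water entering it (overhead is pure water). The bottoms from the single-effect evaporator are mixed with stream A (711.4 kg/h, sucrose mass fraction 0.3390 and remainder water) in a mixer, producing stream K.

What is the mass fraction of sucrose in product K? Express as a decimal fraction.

0.3615

Vapour removed = 0.696×0.819×625.6 = 356.61 kg/h; concentrate = 268.99 kg/h.
sucrose reaching the mixer = 113.23 (from concentrate) + 711.4×0.339 = 354.4 kg/h.
Product flow = 268.99 + 711.4 = 980.39 kg/h; sucrose fraction = 0.3615.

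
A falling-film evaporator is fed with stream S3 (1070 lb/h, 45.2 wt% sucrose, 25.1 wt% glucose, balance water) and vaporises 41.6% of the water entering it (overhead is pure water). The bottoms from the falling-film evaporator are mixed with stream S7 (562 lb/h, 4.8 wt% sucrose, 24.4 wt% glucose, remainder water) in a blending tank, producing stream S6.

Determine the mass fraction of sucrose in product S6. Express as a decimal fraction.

0.3405

Vapour removed = 0.416×0.297×1070 = 132.2 lb/h; concentrate = 937.8 lb/h.
sucrose reaching the mixer = 483.64 (from concentrate) + 562×0.048 = 510.62 lb/h.
Product flow = 937.8 + 562 = 1499.8 lb/h; sucrose fraction = 0.3405.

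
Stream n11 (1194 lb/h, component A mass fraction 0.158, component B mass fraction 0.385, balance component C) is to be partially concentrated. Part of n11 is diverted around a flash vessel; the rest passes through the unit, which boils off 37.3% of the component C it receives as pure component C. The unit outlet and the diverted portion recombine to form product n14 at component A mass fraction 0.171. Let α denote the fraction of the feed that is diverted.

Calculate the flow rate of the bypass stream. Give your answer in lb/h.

All 1194×0.158 = 188.65 lb/h of component A reaches n14, so n14 = 188.65/0.171 = 1103.2 lb/h and vapour = 90.772 lb/h.
The evaporator receives (1−α)·1194 of feed at 0.457 component C and removes 0.373 of that component C:
0.373×0.457×(1−α)×1194 = 90.772
(1−α) = 90.772/203.53 = 0.4460;  α = 0.5540.
Bypass flow = 0.5540×1194 = 661.49 lb/h.

661.5 lb/h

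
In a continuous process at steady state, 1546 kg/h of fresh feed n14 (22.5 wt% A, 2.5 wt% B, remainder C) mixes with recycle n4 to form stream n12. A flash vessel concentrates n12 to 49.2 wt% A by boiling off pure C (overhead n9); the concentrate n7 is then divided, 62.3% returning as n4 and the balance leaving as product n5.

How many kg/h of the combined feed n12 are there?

2714 kg/h

Overall A balance (none leaves overhead): A in fresh feed = A in product, i.e. 1546×0.225 = (1−0.623)·n7·0.492.
n7 = 347.85/(0.492×0.377) = 1875.4 kg/h.
Recycle n4 = 0.623×1875.4 = 1168.4 kg/h.
Combined feed n12 = 1546 + 1168.4 = 2714.4 kg/h.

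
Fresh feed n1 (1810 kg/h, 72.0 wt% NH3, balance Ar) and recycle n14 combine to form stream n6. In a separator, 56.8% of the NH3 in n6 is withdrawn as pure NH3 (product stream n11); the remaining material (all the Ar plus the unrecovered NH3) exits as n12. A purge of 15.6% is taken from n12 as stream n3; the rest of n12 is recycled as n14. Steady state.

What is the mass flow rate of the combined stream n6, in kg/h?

5300 kg/h

Ar enters only via n1 and leaves only via the purge: 1810×0.280 = 0.156×(Ar in n12), and the separator passes all Ar, so Ar in n6 = Ar in n12 = 3248.7 kg/h.
NH3 in n6: m_A = 1810×0.720 + (1−0.156)·(1−0.568)·m_A, so m_A = 1303.2/0.6354 = 2051 kg/h.
n6 = 2051 + 3248.7 = 5299.7 kg/h.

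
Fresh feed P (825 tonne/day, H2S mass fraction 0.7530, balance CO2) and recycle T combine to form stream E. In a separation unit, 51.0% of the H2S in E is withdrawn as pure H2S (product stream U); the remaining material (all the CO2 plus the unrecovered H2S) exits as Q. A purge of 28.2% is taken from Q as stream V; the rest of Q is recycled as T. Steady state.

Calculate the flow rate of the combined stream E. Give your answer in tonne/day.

CO2 enters only via P and leaves only via the purge: 825×0.247 = 0.282×(CO2 in Q), and the separation unit passes all CO2, so CO2 in E = CO2 in Q = 722.61 tonne/day.
H2S in E: m_A = 825×0.753 + (1−0.282)·(1−0.510)·m_A, so m_A = 621.23/0.6482 = 958.41 tonne/day.
E = 958.41 + 722.61 = 1681 tonne/day.

1681 tonne/day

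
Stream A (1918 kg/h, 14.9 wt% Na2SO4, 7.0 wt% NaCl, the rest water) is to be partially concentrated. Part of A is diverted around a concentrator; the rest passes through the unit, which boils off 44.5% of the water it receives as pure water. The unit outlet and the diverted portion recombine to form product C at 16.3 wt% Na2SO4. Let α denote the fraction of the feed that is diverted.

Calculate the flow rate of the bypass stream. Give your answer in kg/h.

All 1918×0.149 = 285.78 kg/h of Na2SO4 reaches C, so C = 285.78/0.163 = 1753.3 kg/h and vapour = 164.74 kg/h.
The evaporator receives (1−α)·1918 of feed at 0.781 water and removes 0.445 of that water:
0.445×0.781×(1−α)×1918 = 164.74
(1−α) = 164.74/666.59 = 0.2471;  α = 0.7529.
Bypass flow = 0.7529×1918 = 1444 kg/h.

1444 kg/h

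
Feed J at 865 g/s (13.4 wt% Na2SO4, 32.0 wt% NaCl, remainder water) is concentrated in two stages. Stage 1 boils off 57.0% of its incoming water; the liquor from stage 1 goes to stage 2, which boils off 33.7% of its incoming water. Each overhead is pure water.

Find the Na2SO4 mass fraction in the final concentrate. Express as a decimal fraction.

water in feed = 865×0.546 = 472.29 g/s.
After stage 1: water left = (1−0.570)×472.29 = 203.08; stream total = 595.79 g/s.
After stage 2: water left = (1−0.337)×203.08 = 134.65; final concentrate = 527.36 g/s.
Na2SO4 fraction = 115.91/527.36 = 0.220.

0.220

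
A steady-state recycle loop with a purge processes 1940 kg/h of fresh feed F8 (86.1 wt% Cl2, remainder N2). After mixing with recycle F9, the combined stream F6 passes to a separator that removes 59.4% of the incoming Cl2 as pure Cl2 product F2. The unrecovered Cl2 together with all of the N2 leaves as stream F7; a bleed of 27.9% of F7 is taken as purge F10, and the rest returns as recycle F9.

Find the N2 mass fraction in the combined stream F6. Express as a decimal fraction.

0.2904

N2 enters only via F8 and leaves only via the purge: 1940×0.139 = 0.279×(N2 in F7), and the separator passes all N2, so N2 in F6 = N2 in F7 = 966.52 kg/h.
Cl2 in F6: m_A = 1940×0.861 + (1−0.279)·(1−0.594)·m_A, so m_A = 1670.3/0.7073 = 2361.7 kg/h.
F6 = 2361.7 + 966.52 = 3328.2 kg/h.
N2 fraction in F6 = 966.52/3328.2 = 0.2904.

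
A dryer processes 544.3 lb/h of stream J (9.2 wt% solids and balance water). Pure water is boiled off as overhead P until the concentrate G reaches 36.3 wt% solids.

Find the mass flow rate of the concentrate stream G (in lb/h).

137.9 lb/h

solids is conserved: 544.3×0.092 = 50.076 lb/h all reports to the concentrate.
Concentrate = 50.076/(target fraction) = 137.95 lb/h.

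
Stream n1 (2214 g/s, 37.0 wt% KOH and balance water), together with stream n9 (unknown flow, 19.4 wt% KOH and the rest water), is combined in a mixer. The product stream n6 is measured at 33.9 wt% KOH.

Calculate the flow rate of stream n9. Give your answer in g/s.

473.3 g/s

Let n9 be the unknown flow. Total out = 2214 + n9.
KOH balance: 819.18 + 0.194·n9 = 0.339·(2214 + n9)
(0.194 − 0.339)·n9 = 0.339×2214 − 819.18 = -68.634
n9 = -68.634 / -0.145 = 473.34 g/s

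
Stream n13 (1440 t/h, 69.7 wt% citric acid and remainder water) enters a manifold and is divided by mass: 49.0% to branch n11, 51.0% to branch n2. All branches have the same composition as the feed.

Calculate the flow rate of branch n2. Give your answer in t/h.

Branch n2 flow = 0.510×1440 = 734.4 t/h.

734.4 t/h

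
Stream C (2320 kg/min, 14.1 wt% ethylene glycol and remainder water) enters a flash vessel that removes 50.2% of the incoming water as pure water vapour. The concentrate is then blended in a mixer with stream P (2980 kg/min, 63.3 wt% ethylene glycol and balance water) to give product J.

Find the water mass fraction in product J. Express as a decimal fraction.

Vapour removed = 0.502×0.859×2320 = 1000.4 kg/min; concentrate = 1319.6 kg/min.
water reaching the mixer = 992.45 (from concentrate) + 2980×0.367 = 2086.1 kg/min.
Product flow = 1319.6 + 2980 = 4299.6 kg/min; water fraction = 0.4852.

0.4852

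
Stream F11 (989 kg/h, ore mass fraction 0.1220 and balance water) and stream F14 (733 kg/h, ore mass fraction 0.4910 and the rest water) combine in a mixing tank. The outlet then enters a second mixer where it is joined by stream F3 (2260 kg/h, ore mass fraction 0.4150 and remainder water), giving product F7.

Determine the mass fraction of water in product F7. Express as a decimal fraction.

Overall, product flow = 3982 kg/h.
water in = 989×0.878 + 733×0.509 + 2260×0.585 = 2563.5 kg/h.
water fraction in F7 = 0.6438.

0.6438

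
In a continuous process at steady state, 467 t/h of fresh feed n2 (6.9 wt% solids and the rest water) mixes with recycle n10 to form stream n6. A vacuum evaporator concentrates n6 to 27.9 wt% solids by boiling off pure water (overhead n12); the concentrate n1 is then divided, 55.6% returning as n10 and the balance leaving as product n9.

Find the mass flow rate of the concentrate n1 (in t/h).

Overall solids balance (none leaves overhead): solids in fresh feed = solids in product, i.e. 467×0.069 = (1−0.556)·n1·0.279.
n1 = 32.223/(0.279×0.444) = 260.12 t/h.

260.1 t/h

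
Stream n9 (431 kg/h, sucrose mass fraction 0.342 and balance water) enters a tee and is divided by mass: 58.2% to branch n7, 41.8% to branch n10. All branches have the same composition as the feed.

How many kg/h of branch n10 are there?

180.2 kg/h

Branch n10 flow = 0.418×431 = 180.16 kg/h.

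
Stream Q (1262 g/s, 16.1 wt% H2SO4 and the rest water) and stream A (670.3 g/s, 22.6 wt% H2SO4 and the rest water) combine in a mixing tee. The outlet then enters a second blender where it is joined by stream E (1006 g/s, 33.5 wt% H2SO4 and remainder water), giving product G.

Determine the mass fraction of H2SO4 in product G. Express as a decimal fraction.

Overall, product flow = 2938.3 g/s.
H2SO4 in = 1262×0.161 + 670.3×0.226 + 1006×0.335 = 691.68 g/s.
H2SO4 fraction in G = 0.235.

0.235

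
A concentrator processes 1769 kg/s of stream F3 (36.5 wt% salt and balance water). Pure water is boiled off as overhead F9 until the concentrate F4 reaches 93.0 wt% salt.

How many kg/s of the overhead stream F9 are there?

salt is conserved: 1769×0.365 = 645.68 kg/s all reports to the concentrate.
Concentrate = 645.68/(target fraction) = 694.28 kg/s.
Overhead = 1769 − 694.28 = 1074.7 kg/s.

1075 kg/s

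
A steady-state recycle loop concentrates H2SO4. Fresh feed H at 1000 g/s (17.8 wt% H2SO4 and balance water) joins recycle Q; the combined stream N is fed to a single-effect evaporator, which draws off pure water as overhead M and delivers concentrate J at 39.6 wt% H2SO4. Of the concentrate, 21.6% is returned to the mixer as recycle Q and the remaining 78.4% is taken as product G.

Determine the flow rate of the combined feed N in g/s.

1124 g/s

Overall H2SO4 balance (none leaves overhead): H2SO4 in fresh feed = H2SO4 in product, i.e. 1000×0.178 = (1−0.216)·J·0.396.
J = 178/(0.396×0.784) = 573.34 g/s.
Recycle Q = 0.216×573.34 = 123.84 g/s.
Combined feed N = 1000 + 123.84 = 1123.8 g/s.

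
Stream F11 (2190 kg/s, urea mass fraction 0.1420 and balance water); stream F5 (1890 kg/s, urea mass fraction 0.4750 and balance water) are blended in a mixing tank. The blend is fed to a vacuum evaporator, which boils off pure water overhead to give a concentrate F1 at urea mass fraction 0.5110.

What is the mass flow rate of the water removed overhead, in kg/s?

1715 kg/s

urea entering = 2190×0.142 + 1890×0.475 = 1208.7 kg/s.
All urea reports to F1, so F1 = 1208.7/0.511 = 2365.4 kg/s.
Total feed = 4080 kg/s; overhead = 4080 − 2365.4 = 1714.6 kg/s.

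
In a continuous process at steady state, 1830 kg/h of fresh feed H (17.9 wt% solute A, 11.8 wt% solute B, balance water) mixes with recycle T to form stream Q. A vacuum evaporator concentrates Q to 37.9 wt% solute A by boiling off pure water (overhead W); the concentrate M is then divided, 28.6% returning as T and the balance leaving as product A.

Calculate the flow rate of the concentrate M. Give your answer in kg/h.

1211 kg/h

Overall solute A balance (none leaves overhead): solute A in fresh feed = solute A in product, i.e. 1830×0.179 = (1−0.286)·M·0.379.
M = 327.57/(0.379×0.714) = 1210.5 kg/h.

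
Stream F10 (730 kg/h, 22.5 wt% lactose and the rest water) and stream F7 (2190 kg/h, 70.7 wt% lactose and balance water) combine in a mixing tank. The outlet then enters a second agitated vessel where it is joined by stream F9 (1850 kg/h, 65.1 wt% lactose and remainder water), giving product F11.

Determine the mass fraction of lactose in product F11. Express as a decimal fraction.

Overall, product flow = 4770 kg/h.
lactose in = 730×0.225 + 2190×0.707 + 1850×0.651 = 2916.9 kg/h.
lactose fraction in F11 = 0.612.

0.612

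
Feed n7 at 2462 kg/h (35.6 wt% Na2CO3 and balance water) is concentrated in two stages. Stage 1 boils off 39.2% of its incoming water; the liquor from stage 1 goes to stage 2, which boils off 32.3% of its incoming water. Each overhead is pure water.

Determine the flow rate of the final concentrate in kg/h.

water in feed = 2462×0.644 = 1585.5 kg/h.
After stage 1: water left = (1−0.392)×1585.5 = 964; stream total = 1840.5 kg/h.
After stage 2: water left = (1−0.323)×964 = 652.63; final concentrate = 1529.1 kg/h.

1529 kg/h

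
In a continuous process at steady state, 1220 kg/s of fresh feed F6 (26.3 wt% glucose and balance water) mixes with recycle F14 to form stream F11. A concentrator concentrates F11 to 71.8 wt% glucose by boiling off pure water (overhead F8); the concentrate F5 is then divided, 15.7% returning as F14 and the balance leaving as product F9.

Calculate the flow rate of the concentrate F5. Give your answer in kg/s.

530.1 kg/s

Overall glucose balance (none leaves overhead): glucose in fresh feed = glucose in product, i.e. 1220×0.263 = (1−0.157)·F5·0.718.
F5 = 320.86/(0.718×0.843) = 530.11 kg/s.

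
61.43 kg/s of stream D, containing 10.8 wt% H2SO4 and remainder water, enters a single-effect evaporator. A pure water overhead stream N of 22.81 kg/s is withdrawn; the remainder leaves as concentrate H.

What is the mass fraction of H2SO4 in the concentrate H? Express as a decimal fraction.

0.1718

H2SO4 is not removed: 61.43×0.108 = 6.6344 kg/s of H2SO4 enters H.
Concentrate = 61.43 − 22.81 = 38.62 kg/s.
Mass fraction = 6.6344/38.62 = 0.1718.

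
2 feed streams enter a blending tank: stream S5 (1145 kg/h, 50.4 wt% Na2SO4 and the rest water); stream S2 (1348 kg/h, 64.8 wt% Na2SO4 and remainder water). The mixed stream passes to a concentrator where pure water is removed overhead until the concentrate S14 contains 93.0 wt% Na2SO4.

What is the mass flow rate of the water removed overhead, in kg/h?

933.2 kg/h

Na2SO4 entering = 1145×0.504 + 1348×0.648 = 1450.6 kg/h.
All Na2SO4 reports to S14, so S14 = 1450.6/0.930 = 1559.8 kg/h.
Total feed = 2493 kg/h; overhead = 2493 − 1559.8 = 933.23 kg/h.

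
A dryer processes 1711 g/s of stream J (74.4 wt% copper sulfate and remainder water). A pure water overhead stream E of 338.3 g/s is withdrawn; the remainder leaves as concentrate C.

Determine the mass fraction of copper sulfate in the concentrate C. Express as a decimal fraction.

0.927

copper sulfate is not removed: 1711×0.744 = 1273 g/s of copper sulfate enters C.
Concentrate = 1711 − 338.3 = 1372.7 g/s.
Mass fraction = 1273/1372.7 = 0.927.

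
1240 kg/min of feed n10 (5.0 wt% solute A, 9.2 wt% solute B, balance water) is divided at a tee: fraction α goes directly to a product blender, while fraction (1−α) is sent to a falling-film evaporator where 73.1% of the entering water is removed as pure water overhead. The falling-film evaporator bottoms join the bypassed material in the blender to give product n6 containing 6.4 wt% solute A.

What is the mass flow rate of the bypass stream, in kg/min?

All 1240×0.050 = 62 kg/min of solute A reaches n6, so n6 = 62/0.064 = 968.75 kg/min and vapour = 271.25 kg/min.
The evaporator receives (1−α)·1240 of feed at 0.858 water and removes 0.731 of that water:
0.731×0.858×(1−α)×1240 = 271.25
(1−α) = 271.25/777.73 = 0.3488;  α = 0.6512.
Bypass flow = 0.6512×1240 = 807.52 kg/min.

807.5 kg/min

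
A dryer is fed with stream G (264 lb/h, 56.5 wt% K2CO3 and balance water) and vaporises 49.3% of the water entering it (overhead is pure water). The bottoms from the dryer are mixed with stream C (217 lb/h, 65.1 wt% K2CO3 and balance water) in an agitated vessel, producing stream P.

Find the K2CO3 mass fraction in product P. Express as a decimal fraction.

0.684

Vapour removed = 0.493×0.435×264 = 56.616 lb/h; concentrate = 207.38 lb/h.
K2CO3 reaching the mixer = 149.16 (from concentrate) + 217×0.651 = 290.43 lb/h.
Product flow = 207.38 + 217 = 424.38 lb/h; K2CO3 fraction = 0.684.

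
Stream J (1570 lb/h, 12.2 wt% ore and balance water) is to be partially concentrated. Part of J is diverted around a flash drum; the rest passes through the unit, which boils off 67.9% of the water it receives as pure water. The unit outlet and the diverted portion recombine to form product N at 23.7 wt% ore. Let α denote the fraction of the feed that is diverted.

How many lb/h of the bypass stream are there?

292.1 lb/h

All 1570×0.122 = 191.54 lb/h of ore reaches N, so N = 191.54/0.237 = 808.19 lb/h and vapour = 761.81 lb/h.
The evaporator receives (1−α)·1570 of feed at 0.878 water and removes 0.679 of that water:
0.679×0.878×(1−α)×1570 = 761.81
(1−α) = 761.81/935.97 = 0.8139;  α = 0.1861.
Bypass flow = 0.1861×1570 = 292.14 lb/h.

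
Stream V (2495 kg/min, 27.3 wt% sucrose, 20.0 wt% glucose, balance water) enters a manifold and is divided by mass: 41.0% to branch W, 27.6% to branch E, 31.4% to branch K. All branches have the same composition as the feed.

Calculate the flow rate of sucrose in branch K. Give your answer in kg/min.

213.9 kg/min

Branch K total = 0.314×2495 = 783.43 kg/min.
sucrose in K = 0.273×783.43 = 213.88 kg/min.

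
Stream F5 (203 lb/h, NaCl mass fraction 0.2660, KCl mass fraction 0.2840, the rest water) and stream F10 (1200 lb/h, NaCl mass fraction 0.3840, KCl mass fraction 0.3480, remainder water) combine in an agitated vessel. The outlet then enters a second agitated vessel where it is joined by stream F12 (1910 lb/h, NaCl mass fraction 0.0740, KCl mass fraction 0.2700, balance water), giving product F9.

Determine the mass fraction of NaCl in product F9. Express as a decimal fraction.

Overall, product flow = 3313 lb/h.
NaCl in = 203×0.266 + 1200×0.384 + 1910×0.074 = 656.14 lb/h.
NaCl fraction in F9 = 0.1980.

0.1980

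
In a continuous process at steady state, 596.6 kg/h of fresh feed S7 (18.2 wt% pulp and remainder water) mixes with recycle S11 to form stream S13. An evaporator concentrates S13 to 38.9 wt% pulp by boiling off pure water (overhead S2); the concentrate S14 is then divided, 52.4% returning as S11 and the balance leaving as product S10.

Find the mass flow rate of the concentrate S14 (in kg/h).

586.4 kg/h

Overall pulp balance (none leaves overhead): pulp in fresh feed = pulp in product, i.e. 596.6×0.182 = (1−0.524)·S14·0.389.
S14 = 108.58/(0.389×0.476) = 586.41 kg/h.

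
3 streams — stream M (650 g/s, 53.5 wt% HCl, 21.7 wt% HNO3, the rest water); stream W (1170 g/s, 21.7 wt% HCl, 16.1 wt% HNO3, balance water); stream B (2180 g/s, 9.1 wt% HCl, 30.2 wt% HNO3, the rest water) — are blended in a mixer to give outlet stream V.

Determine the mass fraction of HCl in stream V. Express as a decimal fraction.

Total flow out = 650 + 1170 + 2180 = 4000 g/s.
HCl in = 650×0.535 + 1170×0.217 + 2180×0.091 = 800.02 g/s.
HCl mass fraction in V = 800.02/4000 = 0.2000.

0.2000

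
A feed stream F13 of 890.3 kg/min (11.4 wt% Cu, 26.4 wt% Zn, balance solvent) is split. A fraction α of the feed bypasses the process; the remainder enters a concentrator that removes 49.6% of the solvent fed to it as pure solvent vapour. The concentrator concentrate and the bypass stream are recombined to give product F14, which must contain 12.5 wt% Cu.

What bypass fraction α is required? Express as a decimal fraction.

All 890.3×0.114 = 101.49 kg/min of Cu reaches F14, so F14 = 101.49/0.125 = 811.95 kg/min and vapour = 78.346 kg/min.
The evaporator receives (1−α)·890.3 of feed at 0.622 solvent and removes 0.496 of that solvent:
0.496×0.622×(1−α)×890.3 = 78.346
(1−α) = 78.346/274.67 = 0.2852;  α = 0.7148.

0.715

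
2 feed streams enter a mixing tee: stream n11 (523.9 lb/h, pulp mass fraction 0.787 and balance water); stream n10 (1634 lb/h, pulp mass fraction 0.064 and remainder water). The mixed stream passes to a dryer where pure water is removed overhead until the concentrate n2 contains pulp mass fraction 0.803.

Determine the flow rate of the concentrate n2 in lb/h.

643.7 lb/h

pulp entering = 523.9×0.787 + 1634×0.064 = 516.89 lb/h.
All pulp reports to n2, so n2 = 516.89/0.803 = 643.69 lb/h.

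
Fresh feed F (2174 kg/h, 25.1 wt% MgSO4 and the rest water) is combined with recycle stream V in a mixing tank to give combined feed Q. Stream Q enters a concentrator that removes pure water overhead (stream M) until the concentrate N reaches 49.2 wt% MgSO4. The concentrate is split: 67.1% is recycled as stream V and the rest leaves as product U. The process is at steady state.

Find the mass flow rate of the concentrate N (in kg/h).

Overall MgSO4 balance (none leaves overhead): MgSO4 in fresh feed = MgSO4 in product, i.e. 2174×0.251 = (1−0.671)·N·0.492.
N = 545.67/(0.492×0.329) = 3371.1 kg/h.

3371 kg/h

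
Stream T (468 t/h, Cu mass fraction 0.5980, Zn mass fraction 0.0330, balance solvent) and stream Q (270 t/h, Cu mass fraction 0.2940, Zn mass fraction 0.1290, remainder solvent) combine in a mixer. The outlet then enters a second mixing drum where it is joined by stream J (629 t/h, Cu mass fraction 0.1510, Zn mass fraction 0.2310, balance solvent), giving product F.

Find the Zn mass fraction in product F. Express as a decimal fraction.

Overall, product flow = 1367 t/h.
Zn in = 468×0.033 + 270×0.129 + 629×0.231 = 195.57 t/h.
Zn fraction in F = 0.1431.

0.1431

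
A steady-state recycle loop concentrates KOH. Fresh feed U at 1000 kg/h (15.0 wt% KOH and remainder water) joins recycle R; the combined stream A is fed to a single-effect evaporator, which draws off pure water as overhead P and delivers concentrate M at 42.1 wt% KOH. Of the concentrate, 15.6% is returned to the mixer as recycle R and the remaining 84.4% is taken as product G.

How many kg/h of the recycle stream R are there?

Overall KOH balance (none leaves overhead): KOH in fresh feed = KOH in product, i.e. 1000×0.150 = (1−0.156)·M·0.421.
M = 150/(0.421×0.844) = 422.15 kg/h.
Recycle R = 0.156×422.15 = 65.855 kg/h.

65.86 kg/h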